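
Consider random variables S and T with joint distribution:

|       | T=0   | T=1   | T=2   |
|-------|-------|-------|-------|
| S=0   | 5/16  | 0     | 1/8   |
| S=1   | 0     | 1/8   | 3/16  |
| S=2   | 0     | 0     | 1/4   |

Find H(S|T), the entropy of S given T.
Marginal P(T) (column sums):
  P(T=0) = 5/16 + 0 + 0 = 5/16
  P(T=1) = 0 + 1/8 + 0 = 1/8
  P(T=2) = 1/8 + 3/16 + 1/4 = 9/16

H(S|T) = -Σ P(S,T)·log₂ P(S|T), where P(S|T) = P(S,T) / P(T)
  (cells with P(S,T) = 0 contribute 0)
  (S=0,T=0): P(S|T) = (5/16)/(5/16) = 1;  -(5/16)·log₂(1) = 0.0000
  (S=0,T=2): P(S|T) = (1/8)/(9/16) = 2/9;  -(1/8)·log₂(2/9) = 0.2712
  (S=1,T=1): P(S|T) = (1/8)/(1/8) = 1;  -(1/8)·log₂(1) = 0.0000
  (S=1,T=2): P(S|T) = (3/16)/(9/16) = 1/3;  -(3/16)·log₂(1/3) = 0.2972
  (S=2,T=2): P(S|T) = (1/4)/(9/16) = 4/9;  -(1/4)·log₂(4/9) = 0.2925
H(S|T) = 0.0000 + 0.2712 + 0.0000 + 0.2972 + 0.2925
  = 0.8609 bits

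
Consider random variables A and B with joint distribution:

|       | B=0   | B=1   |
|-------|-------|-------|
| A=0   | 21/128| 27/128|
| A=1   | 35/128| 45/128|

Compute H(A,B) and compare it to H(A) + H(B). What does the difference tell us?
Marginal P(A) (row sums):
  P(A=0) = 21/128 + 27/128 = 3/8
  P(A=1) = 35/128 + 45/128 = 5/8
Marginal P(B) (column sums):
  P(B=0) = 21/128 + 35/128 = 7/16
  P(B=1) = 27/128 + 45/128 = 9/16

H(A,B) = -[(21/128)·log₂(21/128) + (27/128)·log₂(27/128) + (35/128)·log₂(35/128) + (45/128)·log₂(45/128)]
  = 0.4278 + 0.4736 + 0.5115 + 0.5302
  = 1.9431 bits
H(A) = -[(3/8)·log₂(3/8) + (5/8)·log₂(5/8)]
  = 0.5306 + 0.4238
  = 0.9544 bits
H(B) = -[(7/16)·log₂(7/16) + (9/16)·log₂(9/16)]
  = 0.5218 + 0.4669
  = 0.9887 bits

H(A) + H(B) = 0.9544 + 0.9887 = 1.9431 bits
Difference: H(A) + H(B) - H(A,B) = 1.9431 - 1.9431 = 0.0000 bits = I(A;B)

The difference is the mutual information; it is 0 here, so A and B are independent (the joint entropy equals the sum of the marginal entropies).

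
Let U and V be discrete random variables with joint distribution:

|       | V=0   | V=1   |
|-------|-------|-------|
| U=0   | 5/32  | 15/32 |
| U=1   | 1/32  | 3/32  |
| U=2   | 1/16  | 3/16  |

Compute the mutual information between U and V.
Marginal P(U) (row sums):
  P(U=0) = 5/32 + 15/32 = 5/8
  P(U=1) = 1/32 + 3/32 = 1/8
  P(U=2) = 1/16 + 3/16 = 1/4
Marginal P(V) (column sums):
  P(V=0) = 5/32 + 1/32 + 1/16 = 1/4
  P(V=1) = 15/32 + 3/32 + 3/16 = 3/4

H(U) = -[(5/8)·log₂(5/8) + (1/8)·log₂(1/8) + (1/4)·log₂(1/4)]
  = 0.4238 + 0.3750 + 0.5000
  = 1.2988 bits
H(V) = -[(1/4)·log₂(1/4) + (3/4)·log₂(3/4)]
  = 0.5000 + 0.3113
  = 0.8113 bits
H(U,V) = -[(5/32)·log₂(5/32) + (15/32)·log₂(15/32) + (1/32)·log₂(1/32) + (3/32)·log₂(3/32) + (1/16)·log₂(1/16) + (3/16)·log₂(3/16)]
  = 0.4184 + 0.5124 + 0.1563 + 0.3202 + 0.2500 + 0.4528
  = 2.1101 bits

I(U;V) = H(U) + H(V) - H(U,V)
  = 1.2988 + 0.8113 - 2.1101
  = 0.0000 bits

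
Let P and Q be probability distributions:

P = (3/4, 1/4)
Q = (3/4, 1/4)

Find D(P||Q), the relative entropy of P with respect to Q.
D(P||Q) = Σ P(i) log₂(P(i)/Q(i))
  i=0: (3/4) × log₂((3/4)/(3/4)) = (3/4) × log₂(1) = 0.0000
  i=1: (1/4) × log₂((1/4)/(1/4)) = (1/4) × log₂(1) = 0.0000
D(P||Q) = 0.0000 + 0.0000
  = 0.0000 bits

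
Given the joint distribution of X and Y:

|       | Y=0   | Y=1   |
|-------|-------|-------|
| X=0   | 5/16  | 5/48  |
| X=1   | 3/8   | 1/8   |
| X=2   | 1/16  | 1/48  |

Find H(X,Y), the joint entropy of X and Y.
H(X,Y) = -Σ P(X,Y) log₂ P(X,Y), summed over the non-zero cells:
H(X,Y) = -[(5/16)·log₂(5/16) + (5/48)·log₂(5/48) + (3/8)·log₂(3/8) + (1/8)·log₂(1/8) + (1/16)·log₂(1/16) + (1/48)·log₂(1/48)]
  = 0.5244 + 0.3399 + 0.5306 + 0.3750 + 0.2500 + 0.1164
  = 2.1363 bits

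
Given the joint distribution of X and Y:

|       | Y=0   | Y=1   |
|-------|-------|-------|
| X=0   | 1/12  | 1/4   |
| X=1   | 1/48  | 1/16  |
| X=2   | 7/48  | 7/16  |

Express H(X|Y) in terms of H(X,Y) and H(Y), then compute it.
H(X|Y) = H(X,Y) - H(Y)

Marginal P(Y) (column sums):
  P(Y=0) = 1/12 + 1/48 + 7/48 = 1/4
  P(Y=1) = 1/4 + 1/16 + 7/16 = 3/4

H(X,Y) = -[(1/12)·log₂(1/12) + (1/4)·log₂(1/4) + (1/48)·log₂(1/48) + (1/16)·log₂(1/16) + (7/48)·log₂(7/48) + (7/16)·log₂(7/16)]
  = 0.2987 + 0.5000 + 0.1164 + 0.2500 + 0.4051 + 0.5218
  = 2.0920 bits
H(Y) = -[(1/4)·log₂(1/4) + (3/4)·log₂(3/4)]
  = 0.5000 + 0.3113
  = 0.8113 bits

H(X|Y) = 2.0920 - 0.8113 = 1.2807 bits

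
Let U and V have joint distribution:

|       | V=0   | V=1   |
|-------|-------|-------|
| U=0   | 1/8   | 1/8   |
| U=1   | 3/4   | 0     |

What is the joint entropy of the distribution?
H(U,V) = -Σ P(U,V) log₂ P(U,V), summed over the non-zero cells:
H(U,V) = -[(1/8)·log₂(1/8) + (1/8)·log₂(1/8) + (3/4)·log₂(3/4)]
  = 0.3750 + 0.3750 + 0.3113
  = 1.0613 bits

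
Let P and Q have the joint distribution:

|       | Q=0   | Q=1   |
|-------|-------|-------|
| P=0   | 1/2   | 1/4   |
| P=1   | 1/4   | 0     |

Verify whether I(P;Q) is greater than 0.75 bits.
Marginal P(P) (row sums):
  P(P=0) = 1/2 + 1/4 = 3/4
  P(P=1) = 1/4 + 0 = 1/4
Marginal P(Q) (column sums):
  P(Q=0) = 1/2 + 1/4 = 3/4
  P(Q=1) = 1/4 + 0 = 1/4

H(P) = -[(3/4)·log₂(3/4) + (1/4)·log₂(1/4)]
  = 0.3113 + 0.5000
  = 0.8113 bits
H(Q) = -[(3/4)·log₂(3/4) + (1/4)·log₂(1/4)]
  = 0.3113 + 0.5000
  = 0.8113 bits
H(P,Q) = -[(1/2)·log₂(1/2) + (1/4)·log₂(1/4) + (1/4)·log₂(1/4)]
  = 0.5000 + 0.5000 + 0.5000
  = 1.5000 bits

I(P;Q) = H(P) + H(Q) - H(P,Q)
  = 0.8113 + 0.8113 - 1.5000
  = 0.1226 bits

No. I(P;Q) = 0.1226 bits, which is ≤ 0.75 bits.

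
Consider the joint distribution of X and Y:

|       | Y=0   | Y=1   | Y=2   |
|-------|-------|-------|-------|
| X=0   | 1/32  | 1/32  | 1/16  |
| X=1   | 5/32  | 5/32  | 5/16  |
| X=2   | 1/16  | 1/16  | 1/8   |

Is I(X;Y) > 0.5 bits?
Marginal P(X) (row sums):
  P(X=0) = 1/32 + 1/32 + 1/16 = 1/8
  P(X=1) = 5/32 + 5/32 + 5/16 = 5/8
  P(X=2) = 1/16 + 1/16 + 1/8 = 1/4
Marginal P(Y) (column sums):
  P(Y=0) = 1/32 + 5/32 + 1/16 = 1/4
  P(Y=1) = 1/32 + 5/32 + 1/16 = 1/4
  P(Y=2) = 1/16 + 5/16 + 1/8 = 1/2

H(X) = -[(1/8)·log₂(1/8) + (5/8)·log₂(5/8) + (1/4)·log₂(1/4)]
  = 0.3750 + 0.4238 + 0.5000
  = 1.2988 bits
H(Y) = -[(1/4)·log₂(1/4) + (1/4)·log₂(1/4) + (1/2)·log₂(1/2)]
  = 0.5000 + 0.5000 + 0.5000
  = 1.5000 bits
H(X,Y) = -[(1/32)·log₂(1/32) + (1/32)·log₂(1/32) + (1/16)·log₂(1/16) + (5/32)·log₂(5/32) + (5/32)·log₂(5/32) + (5/16)·log₂(5/16) + (1/16)·log₂(1/16) + (1/16)·log₂(1/16) + (1/8)·log₂(1/8)]
  = 0.1563 + 0.1563 + 0.2500 + 0.4184 + 0.4184 + 0.5244 + 0.2500 + 0.2500 + 0.3750
  = 2.7988 bits

I(X;Y) = H(X) + H(Y) - H(X,Y)
  = 1.2988 + 1.5000 - 2.7988
  = 0.0000 bits

No. I(X;Y) = 0.0000 bits, which is ≤ 0.5 bits.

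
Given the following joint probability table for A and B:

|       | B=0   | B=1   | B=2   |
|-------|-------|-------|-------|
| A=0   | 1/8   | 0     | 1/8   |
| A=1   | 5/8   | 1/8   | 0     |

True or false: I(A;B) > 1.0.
Marginal P(A) (row sums):
  P(A=0) = 1/8 + 0 + 1/8 = 1/4
  P(A=1) = 5/8 + 1/8 + 0 = 3/4
Marginal P(B) (column sums):
  P(B=0) = 1/8 + 5/8 = 3/4
  P(B=1) = 0 + 1/8 = 1/8
  P(B=2) = 1/8 + 0 = 1/8

H(A) = -[(1/4)·log₂(1/4) + (3/4)·log₂(3/4)]
  = 0.5000 + 0.3113
  = 0.8113 bits
H(B) = -[(3/4)·log₂(3/4) + (1/8)·log₂(1/8) + (1/8)·log₂(1/8)]
  = 0.3113 + 0.3750 + 0.3750
  = 1.0613 bits
H(A,B) = -[(1/8)·log₂(1/8) + (1/8)·log₂(1/8) + (5/8)·log₂(5/8) + (1/8)·log₂(1/8)]
  = 0.3750 + 0.3750 + 0.4238 + 0.3750
  = 1.5488 bits

I(A;B) = H(A) + H(B) - H(A,B)
  = 0.8113 + 1.0613 - 1.5488
  = 0.3238 bits

False. I(A;B) = 0.3238 bits, which is ≤ 1.0 bits.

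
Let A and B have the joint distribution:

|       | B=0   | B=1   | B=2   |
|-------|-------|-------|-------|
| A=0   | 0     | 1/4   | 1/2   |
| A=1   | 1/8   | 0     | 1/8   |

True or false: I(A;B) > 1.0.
Marginal P(A) (row sums):
  P(A=0) = 0 + 1/4 + 1/2 = 3/4
  P(A=1) = 1/8 + 0 + 1/8 = 1/4
Marginal P(B) (column sums):
  P(B=0) = 0 + 1/8 = 1/8
  P(B=1) = 1/4 + 0 = 1/4
  P(B=2) = 1/2 + 1/8 = 5/8

H(A) = -[(3/4)·log₂(3/4) + (1/4)·log₂(1/4)]
  = 0.3113 + 0.5000
  = 0.8113 bits
H(B) = -[(1/8)·log₂(1/8) + (1/4)·log₂(1/4) + (5/8)·log₂(5/8)]
  = 0.3750 + 0.5000 + 0.4238
  = 1.2988 bits
H(A,B) = -[(1/4)·log₂(1/4) + (1/2)·log₂(1/2) + (1/8)·log₂(1/8) + (1/8)·log₂(1/8)]
  = 0.5000 + 0.5000 + 0.3750 + 0.3750
  = 1.7500 bits

I(A;B) = H(A) + H(B) - H(A,B)
  = 0.8113 + 1.2988 - 1.7500
  = 0.3601 bits

False. I(A;B) = 0.3601 bits, which is ≤ 1.0 bits.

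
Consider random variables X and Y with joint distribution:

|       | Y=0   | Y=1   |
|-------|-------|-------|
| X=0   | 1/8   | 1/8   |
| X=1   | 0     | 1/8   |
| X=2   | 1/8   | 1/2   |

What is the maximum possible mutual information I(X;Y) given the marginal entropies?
The upper bound on mutual information is I(X;Y) ≤ min(H(X), H(Y)).

Marginal P(X) (row sums):
  P(X=0) = 1/8 + 1/8 = 1/4
  P(X=1) = 0 + 1/8 = 1/8
  P(X=2) = 1/8 + 1/2 = 5/8
Marginal P(Y) (column sums):
  P(Y=0) = 1/8 + 0 + 1/8 = 1/4
  P(Y=1) = 1/8 + 1/8 + 1/2 = 3/4

H(X) = -[(1/4)·log₂(1/4) + (1/8)·log₂(1/8) + (5/8)·log₂(5/8)]
  = 0.5000 + 0.3750 + 0.4238
  = 1.2988 bits
H(Y) = -[(1/4)·log₂(1/4) + (3/4)·log₂(3/4)]
  = 0.5000 + 0.3113
  = 0.8113 bits

Maximum possible I(X;Y) = min(1.2988, 0.8113) = 0.8113 bits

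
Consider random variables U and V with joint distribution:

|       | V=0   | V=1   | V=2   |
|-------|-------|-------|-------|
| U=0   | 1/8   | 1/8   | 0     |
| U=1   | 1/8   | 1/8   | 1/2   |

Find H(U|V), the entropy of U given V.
Marginal P(V) (column sums):
  P(V=0) = 1/8 + 1/8 = 1/4
  P(V=1) = 1/8 + 1/8 = 1/4
  P(V=2) = 0 + 1/2 = 1/2

H(U|V) = -Σ P(U,V)·log₂ P(U|V), where P(U|V) = P(U,V) / P(V)
  (cells with P(U,V) = 0 contribute 0)
  (U=0,V=0): P(U|V) = (1/8)/(1/4) = 1/2;  -(1/8)·log₂(1/2) = 0.1250
  (U=0,V=1): P(U|V) = (1/8)/(1/4) = 1/2;  -(1/8)·log₂(1/2) = 0.1250
  (U=1,V=0): P(U|V) = (1/8)/(1/4) = 1/2;  -(1/8)·log₂(1/2) = 0.1250
  (U=1,V=1): P(U|V) = (1/8)/(1/4) = 1/2;  -(1/8)·log₂(1/2) = 0.1250
  (U=1,V=2): P(U|V) = (1/2)/(1/2) = 1;  -(1/2)·log₂(1) = 0.0000
H(U|V) = 0.1250 + 0.1250 + 0.1250 + 0.1250 + 0.0000
  = 0.5000 bits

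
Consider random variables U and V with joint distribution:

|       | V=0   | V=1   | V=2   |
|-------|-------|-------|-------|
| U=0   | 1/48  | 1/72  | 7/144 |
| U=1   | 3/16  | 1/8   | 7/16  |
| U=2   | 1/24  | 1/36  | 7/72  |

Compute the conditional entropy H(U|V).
Marginal P(V) (column sums):
  P(V=0) = 1/48 + 3/16 + 1/24 = 1/4
  P(V=1) = 1/72 + 1/8 + 1/36 = 1/6
  P(V=2) = 7/144 + 7/16 + 7/72 = 7/12

H(U|V) = -Σ P(U,V)·log₂ P(U|V), where P(U|V) = P(U,V) / P(V)
  (U=0,V=0): P(U|V) = (1/48)/(1/4) = 1/12;  -(1/48)·log₂(1/12) = 0.0747
  (U=0,V=1): P(U|V) = (1/72)/(1/6) = 1/12;  -(1/72)·log₂(1/12) = 0.0498
  (U=0,V=2): P(U|V) = (7/144)/(7/12) = 1/12;  -(7/144)·log₂(1/12) = 0.1743
  (U=1,V=0): P(U|V) = (3/16)/(1/4) = 3/4;  -(3/16)·log₂(3/4) = 0.0778
  (U=1,V=1): P(U|V) = (1/8)/(1/6) = 3/4;  -(1/8)·log₂(3/4) = 0.0519
  (U=1,V=2): P(U|V) = (7/16)/(7/12) = 3/4;  -(7/16)·log₂(3/4) = 0.1816
  (U=2,V=0): P(U|V) = (1/24)/(1/4) = 1/6;  -(1/24)·log₂(1/6) = 0.1077
  (U=2,V=1): P(U|V) = (1/36)/(1/6) = 1/6;  -(1/36)·log₂(1/6) = 0.0718
  (U=2,V=2): P(U|V) = (7/72)/(7/12) = 1/6;  -(7/72)·log₂(1/6) = 0.2513
H(U|V) = 0.0747 + 0.0498 + 0.1743 + 0.0778 + 0.0519 + 0.1816 + 0.1077 + 0.0718 + 0.2513
  = 1.0409 bits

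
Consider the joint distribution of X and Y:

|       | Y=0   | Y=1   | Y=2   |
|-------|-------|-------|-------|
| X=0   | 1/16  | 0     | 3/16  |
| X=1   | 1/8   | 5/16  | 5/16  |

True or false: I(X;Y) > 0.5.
Marginal P(X) (row sums):
  P(X=0) = 1/16 + 0 + 3/16 = 1/4
  P(X=1) = 1/8 + 5/16 + 5/16 = 3/4
Marginal P(Y) (column sums):
  P(Y=0) = 1/16 + 1/8 = 3/16
  P(Y=1) = 0 + 5/16 = 5/16
  P(Y=2) = 3/16 + 5/16 = 1/2

H(X) = -[(1/4)·log₂(1/4) + (3/4)·log₂(3/4)]
  = 0.5000 + 0.3113
  = 0.8113 bits
H(Y) = -[(3/16)·log₂(3/16) + (5/16)·log₂(5/16) + (1/2)·log₂(1/2)]
  = 0.4528 + 0.5244 + 0.5000
  = 1.4772 bits
H(X,Y) = -[(1/16)·log₂(1/16) + (3/16)·log₂(3/16) + (1/8)·log₂(1/8) + (5/16)·log₂(5/16) + (5/16)·log₂(5/16)]
  = 0.2500 + 0.4528 + 0.3750 + 0.5244 + 0.5244
  = 2.1266 bits

I(X;Y) = H(X) + H(Y) - H(X,Y)
  = 0.8113 + 1.4772 - 2.1266
  = 0.1619 bits

False. I(X;Y) = 0.1619 bits, which is ≤ 0.5 bits.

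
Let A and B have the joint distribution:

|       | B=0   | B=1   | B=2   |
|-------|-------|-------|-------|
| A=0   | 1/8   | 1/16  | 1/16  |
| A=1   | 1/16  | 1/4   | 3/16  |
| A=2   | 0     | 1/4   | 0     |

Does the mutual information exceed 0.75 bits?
Marginal P(A) (row sums):
  P(A=0) = 1/8 + 1/16 + 1/16 = 1/4
  P(A=1) = 1/16 + 1/4 + 3/16 = 1/2
  P(A=2) = 0 + 1/4 + 0 = 1/4
Marginal P(B) (column sums):
  P(B=0) = 1/8 + 1/16 + 0 = 3/16
  P(B=1) = 1/16 + 1/4 + 1/4 = 9/16
  P(B=2) = 1/16 + 3/16 + 0 = 1/4

H(A) = -[(1/4)·log₂(1/4) + (1/2)·log₂(1/2) + (1/4)·log₂(1/4)]
  = 0.5000 + 0.5000 + 0.5000
  = 1.5000 bits
H(B) = -[(3/16)·log₂(3/16) + (9/16)·log₂(9/16) + (1/4)·log₂(1/4)]
  = 0.4528 + 0.4669 + 0.5000
  = 1.4197 bits
H(A,B) = -[(1/8)·log₂(1/8) + (1/16)·log₂(1/16) + (1/16)·log₂(1/16) + (1/16)·log₂(1/16) + (1/4)·log₂(1/4) + (3/16)·log₂(3/16) + (1/4)·log₂(1/4)]
  = 0.3750 + 0.2500 + 0.2500 + 0.2500 + 0.5000 + 0.4528 + 0.5000
  = 2.5778 bits

I(A;B) = H(A) + H(B) - H(A,B)
  = 1.5000 + 1.4197 - 2.5778
  = 0.3419 bits

No. I(A;B) = 0.3419 bits, which is ≤ 0.75 bits.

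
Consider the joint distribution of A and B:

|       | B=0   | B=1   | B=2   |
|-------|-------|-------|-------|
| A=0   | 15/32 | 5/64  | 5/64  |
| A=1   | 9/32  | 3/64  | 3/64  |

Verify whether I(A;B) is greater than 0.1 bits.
Marginal P(A) (row sums):
  P(A=0) = 15/32 + 5/64 + 5/64 = 5/8
  P(A=1) = 9/32 + 3/64 + 3/64 = 3/8
Marginal P(B) (column sums):
  P(B=0) = 15/32 + 9/32 = 3/4
  P(B=1) = 5/64 + 3/64 = 1/8
  P(B=2) = 5/64 + 3/64 = 1/8

H(A) = -[(5/8)·log₂(5/8) + (3/8)·log₂(3/8)]
  = 0.4238 + 0.5306
  = 0.9544 bits
H(B) = -[(3/4)·log₂(3/4) + (1/8)·log₂(1/8) + (1/8)·log₂(1/8)]
  = 0.3113 + 0.3750 + 0.3750
  = 1.0613 bits
H(A,B) = -[(15/32)·log₂(15/32) + (5/64)·log₂(5/64) + (5/64)·log₂(5/64) + (9/32)·log₂(9/32) + (3/64)·log₂(3/64) + (3/64)·log₂(3/64)]
  = 0.5124 + 0.2873 + 0.2873 + 0.5147 + 0.2070 + 0.2070
  = 2.0157 bits

I(A;B) = H(A) + H(B) - H(A,B)
  = 0.9544 + 1.0613 - 2.0157
  = 0.0000 bits

No. I(A;B) = 0.0000 bits, which is ≤ 0.1 bits.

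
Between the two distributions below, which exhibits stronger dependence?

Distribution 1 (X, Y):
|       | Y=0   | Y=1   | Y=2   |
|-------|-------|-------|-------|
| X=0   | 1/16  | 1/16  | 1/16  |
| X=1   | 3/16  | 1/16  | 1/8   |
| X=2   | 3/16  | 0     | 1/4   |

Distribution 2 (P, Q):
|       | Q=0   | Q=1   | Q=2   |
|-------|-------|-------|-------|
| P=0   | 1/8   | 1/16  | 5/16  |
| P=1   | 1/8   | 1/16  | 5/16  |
Distribution 1 (X, Y):
Marginal P(X) (row sums):
  P(X=0) = 1/16 + 1/16 + 1/16 = 3/16
  P(X=1) = 3/16 + 1/16 + 1/8 = 3/8
  P(X=2) = 3/16 + 0 + 1/4 = 7/16
Marginal P(Y) (column sums):
  P(Y=0) = 1/16 + 3/16 + 3/16 = 7/16
  P(Y=1) = 1/16 + 1/16 + 0 = 1/8
  P(Y=2) = 1/16 + 1/8 + 1/4 = 7/16

H(X) = -[(3/16)·log₂(3/16) + (3/8)·log₂(3/8) + (7/16)·log₂(7/16)]
  = 0.4528 + 0.5306 + 0.5218
  = 1.5052 bits
H(Y) = -[(7/16)·log₂(7/16) + (1/8)·log₂(1/8) + (7/16)·log₂(7/16)]
  = 0.5218 + 0.3750 + 0.5218
  = 1.4186 bits
H(X,Y) = -[(1/16)·log₂(1/16) + (1/16)·log₂(1/16) + (1/16)·log₂(1/16) + (3/16)·log₂(3/16) + (1/16)·log₂(1/16) + (1/8)·log₂(1/8) + (3/16)·log₂(3/16) + (1/4)·log₂(1/4)]
  = 0.2500 + 0.2500 + 0.2500 + 0.4528 + 0.2500 + 0.3750 + 0.4528 + 0.5000
  = 2.7806 bits

I(X;Y) = H(X) + H(Y) - H(X,Y)
  = 1.5052 + 1.4186 - 2.7806
  = 0.1432 bits

Distribution 2 (P, Q):
Marginal P(P) (row sums):
  P(P=0) = 1/8 + 1/16 + 5/16 = 1/2
  P(P=1) = 1/8 + 1/16 + 5/16 = 1/2
Marginal P(Q) (column sums):
  P(Q=0) = 1/8 + 1/8 = 1/4
  P(Q=1) = 1/16 + 1/16 = 1/8
  P(Q=2) = 5/16 + 5/16 = 5/8

H(P) = -[(1/2)·log₂(1/2) + (1/2)·log₂(1/2)]
  = 0.5000 + 0.5000
  = 1.0000 bits
H(Q) = -[(1/4)·log₂(1/4) + (1/8)·log₂(1/8) + (5/8)·log₂(5/8)]
  = 0.5000 + 0.3750 + 0.4238
  = 1.2988 bits
H(P,Q) = -[(1/8)·log₂(1/8) + (1/16)·log₂(1/16) + (5/16)·log₂(5/16) + (1/8)·log₂(1/8) + (1/16)·log₂(1/16) + (5/16)·log₂(5/16)]
  = 0.3750 + 0.2500 + 0.5244 + 0.3750 + 0.2500 + 0.5244
  = 2.2988 bits

I(P;Q) = H(P) + H(Q) - H(P,Q)
  = 1.0000 + 1.2988 - 2.2988
  = 0.0000 bits

I(X;Y) = 0.1432 bits > I(P;Q) = 0.0000 bits, so (X, Y) has the higher mutual information (stronger dependence).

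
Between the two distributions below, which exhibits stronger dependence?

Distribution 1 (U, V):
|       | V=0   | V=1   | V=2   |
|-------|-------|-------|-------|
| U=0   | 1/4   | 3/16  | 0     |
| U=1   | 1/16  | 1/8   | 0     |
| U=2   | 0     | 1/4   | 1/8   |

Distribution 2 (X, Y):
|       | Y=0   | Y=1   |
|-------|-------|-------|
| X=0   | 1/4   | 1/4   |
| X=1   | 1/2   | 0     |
Distribution 1 (U, V):
Marginal P(U) (row sums):
  P(U=0) = 1/4 + 3/16 + 0 = 7/16
  P(U=1) = 1/16 + 1/8 + 0 = 3/16
  P(U=2) = 0 + 1/4 + 1/8 = 3/8
Marginal P(V) (column sums):
  P(V=0) = 1/4 + 1/16 + 0 = 5/16
  P(V=1) = 3/16 + 1/8 + 1/4 = 9/16
  P(V=2) = 0 + 0 + 1/8 = 1/8

H(U) = -[(7/16)·log₂(7/16) + (3/16)·log₂(3/16) + (3/8)·log₂(3/8)]
  = 0.5218 + 0.4528 + 0.5306
  = 1.5052 bits
H(V) = -[(5/16)·log₂(5/16) + (9/16)·log₂(9/16) + (1/8)·log₂(1/8)]
  = 0.5244 + 0.4669 + 0.3750
  = 1.3663 bits
H(U,V) = -[(1/4)·log₂(1/4) + (3/16)·log₂(3/16) + (1/16)·log₂(1/16) + (1/8)·log₂(1/8) + (1/4)·log₂(1/4) + (1/8)·log₂(1/8)]
  = 0.5000 + 0.4528 + 0.2500 + 0.3750 + 0.5000 + 0.3750
  = 2.4528 bits

I(U;V) = H(U) + H(V) - H(U,V)
  = 1.5052 + 1.3663 - 2.4528
  = 0.4187 bits

Distribution 2 (X, Y):
Marginal P(X) (row sums):
  P(X=0) = 1/4 + 1/4 = 1/2
  P(X=1) = 1/2 + 0 = 1/2
Marginal P(Y) (column sums):
  P(Y=0) = 1/4 + 1/2 = 3/4
  P(Y=1) = 1/4 + 0 = 1/4

H(X) = -[(1/2)·log₂(1/2) + (1/2)·log₂(1/2)]
  = 0.5000 + 0.5000
  = 1.0000 bits
H(Y) = -[(3/4)·log₂(3/4) + (1/4)·log₂(1/4)]
  = 0.3113 + 0.5000
  = 0.8113 bits
H(X,Y) = -[(1/4)·log₂(1/4) + (1/4)·log₂(1/4) + (1/2)·log₂(1/2)]
  = 0.5000 + 0.5000 + 0.5000
  = 1.5000 bits

I(X;Y) = H(X) + H(Y) - H(X,Y)
  = 1.0000 + 0.8113 - 1.5000
  = 0.3113 bits

I(U;V) = 0.4187 bits > I(X;Y) = 0.3113 bits, so (U, V) has the higher mutual information (stronger dependence).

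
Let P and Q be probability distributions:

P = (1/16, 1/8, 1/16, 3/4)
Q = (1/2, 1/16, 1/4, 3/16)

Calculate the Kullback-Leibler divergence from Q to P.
D(P||Q) = Σ P(i) log₂(P(i)/Q(i))
  i=0: (1/16) × log₂((1/16)/(1/2)) = (1/16) × log₂(1/8) = -0.1875
  i=1: (1/8) × log₂((1/8)/(1/16)) = (1/8) × log₂(2) = 0.1250
  i=2: (1/16) × log₂((1/16)/(1/4)) = (1/16) × log₂(1/4) = -0.1250
  i=3: (3/4) × log₂((3/4)/(3/16)) = (3/4) × log₂(4) = 1.5000
D(P||Q) = -0.1875 + 0.1250 - 0.1250 + 1.5000
  = 1.3125 bits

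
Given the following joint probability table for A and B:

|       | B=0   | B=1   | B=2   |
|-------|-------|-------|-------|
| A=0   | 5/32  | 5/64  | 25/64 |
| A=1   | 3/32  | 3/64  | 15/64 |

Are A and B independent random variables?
Marginal P(A) (row sums):
  P(A=0) = 5/32 + 5/64 + 25/64 = 5/8
  P(A=1) = 3/32 + 3/64 + 15/64 = 3/8
Marginal P(B) (column sums):
  P(B=0) = 5/32 + 3/32 = 1/4
  P(B=1) = 5/64 + 3/64 = 1/8
  P(B=2) = 25/64 + 15/64 = 5/8

A and B are independent iff P(A=i,B=j) = P(A=i)·P(B=j) for every cell.
  P(A=0)·P(B=0) = 5/8 × 1/4 = 5/32 = P(A=0,B=0) ✓
  P(A=0)·P(B=1) = 5/8 × 1/8 = 5/64 = P(A=0,B=1) ✓
  P(A=0)·P(B=2) = 5/8 × 5/8 = 25/64 = P(A=0,B=2) ✓
  P(A=1)·P(B=0) = 3/8 × 1/4 = 3/32 = P(A=1,B=0) ✓
  P(A=1)·P(B=1) = 3/8 × 1/8 = 3/64 = P(A=1,B=1) ✓
  P(A=1)·P(B=2) = 3/8 × 5/8 = 15/64 = P(A=1,B=2) ✓

Yes, A and B are independent: every cell factors, so I(A;B) = 0 bits.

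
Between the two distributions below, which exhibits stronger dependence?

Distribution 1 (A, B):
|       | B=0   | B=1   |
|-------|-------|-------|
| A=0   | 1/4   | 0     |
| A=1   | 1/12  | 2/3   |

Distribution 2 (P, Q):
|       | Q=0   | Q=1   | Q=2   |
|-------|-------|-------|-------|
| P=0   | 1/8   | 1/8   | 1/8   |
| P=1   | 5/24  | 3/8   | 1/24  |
Distribution 1 (A, B):
Marginal P(A) (row sums):
  P(A=0) = 1/4 + 0 = 1/4
  P(A=1) = 1/12 + 2/3 = 3/4
Marginal P(B) (column sums):
  P(B=0) = 1/4 + 1/12 = 1/3
  P(B=1) = 0 + 2/3 = 2/3

H(A) = -[(1/4)·log₂(1/4) + (3/4)·log₂(3/4)]
  = 0.5000 + 0.3113
  = 0.8113 bits
H(B) = -[(1/3)·log₂(1/3) + (2/3)·log₂(2/3)]
  = 0.5283 + 0.3900
  = 0.9183 bits
H(A,B) = -[(1/4)·log₂(1/4) + (1/12)·log₂(1/12) + (2/3)·log₂(2/3)]
  = 0.5000 + 0.2987 + 0.3900
  = 1.1887 bits

I(A;B) = H(A) + H(B) - H(A,B)
  = 0.8113 + 0.9183 - 1.1887
  = 0.5409 bits

Distribution 2 (P, Q):
Marginal P(P) (row sums):
  P(P=0) = 1/8 + 1/8 + 1/8 = 3/8
  P(P=1) = 5/24 + 3/8 + 1/24 = 5/8
Marginal P(Q) (column sums):
  P(Q=0) = 1/8 + 5/24 = 1/3
  P(Q=1) = 1/8 + 3/8 = 1/2
  P(Q=2) = 1/8 + 1/24 = 1/6

H(P) = -[(3/8)·log₂(3/8) + (5/8)·log₂(5/8)]
  = 0.5306 + 0.4238
  = 0.9544 bits
H(Q) = -[(1/3)·log₂(1/3) + (1/2)·log₂(1/2) + (1/6)·log₂(1/6)]
  = 0.5283 + 0.5000 + 0.4308
  = 1.4591 bits
H(P,Q) = -[(1/8)·log₂(1/8) + (1/8)·log₂(1/8) + (1/8)·log₂(1/8) + (5/24)·log₂(5/24) + (3/8)·log₂(3/8) + (1/24)·log₂(1/24)]
  = 0.3750 + 0.3750 + 0.3750 + 0.4715 + 0.5306 + 0.1910
  = 2.3181 bits

I(P;Q) = H(P) + H(Q) - H(P,Q)
  = 0.9544 + 1.4591 - 2.3181
  = 0.0954 bits

I(A;B) = 0.5409 bits > I(P;Q) = 0.0954 bits, so (A, B) has the higher mutual information (stronger dependence).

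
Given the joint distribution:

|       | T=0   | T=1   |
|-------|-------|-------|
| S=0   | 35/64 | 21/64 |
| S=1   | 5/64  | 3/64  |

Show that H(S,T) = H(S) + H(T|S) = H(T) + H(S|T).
Marginal P(S) (row sums):
  P(S=0) = 35/64 + 21/64 = 7/8
  P(S=1) = 5/64 + 3/64 = 1/8
Marginal P(T) (column sums):
  P(T=0) = 35/64 + 5/64 = 5/8
  P(T=1) = 21/64 + 3/64 = 3/8

Decomposition 1: H(S) + H(T|S)
H(S) = -[(7/8)·log₂(7/8) + (1/8)·log₂(1/8)]
  = 0.1686 + 0.3750
  = 0.5436 bits
H(T|S) = -Σ P(S,T)·log₂ P(T|S), where P(T|S) = P(S,T) / P(S)
  (S=0,T=0): P(T|S) = (35/64)/(7/8) = 5/8;  -(35/64)·log₂(5/8) = 0.3708
  (S=0,T=1): P(T|S) = (21/64)/(7/8) = 3/8;  -(21/64)·log₂(3/8) = 0.4643
  (S=1,T=0): P(T|S) = (5/64)/(1/8) = 5/8;  -(5/64)·log₂(5/8) = 0.0530
  (S=1,T=1): P(T|S) = (3/64)/(1/8) = 3/8;  -(3/64)·log₂(3/8) = 0.0663
H(T|S) = 0.3708 + 0.4643 + 0.0530 + 0.0663
  = 0.9544 bits
H(S) + H(T|S) = 0.5436 + 0.9544 = 1.4980 bits

Decomposition 2: H(T) + H(S|T)
H(T) = -[(5/8)·log₂(5/8) + (3/8)·log₂(3/8)]
  = 0.4238 + 0.5306
  = 0.9544 bits
H(S|T) = -Σ P(S,T)·log₂ P(S|T), where P(S|T) = P(S,T) / P(T)
  (S=0,T=0): P(S|T) = (35/64)/(5/8) = 7/8;  -(35/64)·log₂(7/8) = 0.1054
  (S=0,T=1): P(S|T) = (21/64)/(3/8) = 7/8;  -(21/64)·log₂(7/8) = 0.0632
  (S=1,T=0): P(S|T) = (5/64)/(5/8) = 1/8;  -(5/64)·log₂(1/8) = 0.2344
  (S=1,T=1): P(S|T) = (3/64)/(3/8) = 1/8;  -(3/64)·log₂(1/8) = 0.1406
H(S|T) = 0.1054 + 0.0632 + 0.2344 + 0.1406
  = 0.5436 bits
H(T) + H(S|T) = 0.9544 + 0.5436 = 1.4980 bits

Direct computation of the joint entropy:
H(S,T) = -[(35/64)·log₂(35/64) + (21/64)·log₂(21/64) + (5/64)·log₂(5/64) + (3/64)·log₂(3/64)]
  = 0.4762 + 0.5275 + 0.2873 + 0.2070
  = 1.4980 bits

All three agree: H(S,T) = 1.4980 bits ✓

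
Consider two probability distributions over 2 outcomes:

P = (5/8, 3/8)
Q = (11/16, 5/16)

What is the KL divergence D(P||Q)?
D(P||Q) = Σ P(i) log₂(P(i)/Q(i))
  i=0: (5/8) × log₂((5/8)/(11/16)) = (5/8) × log₂(10/11) = -0.0859
  i=1: (3/8) × log₂((3/8)/(5/16)) = (3/8) × log₂(6/5) = 0.0986
D(P||Q) = -0.0859 + 0.0986
  = 0.0127 bits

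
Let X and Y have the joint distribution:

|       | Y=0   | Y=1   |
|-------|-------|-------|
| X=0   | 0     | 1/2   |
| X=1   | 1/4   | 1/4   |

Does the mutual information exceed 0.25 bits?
Marginal P(X) (row sums):
  P(X=0) = 0 + 1/2 = 1/2
  P(X=1) = 1/4 + 1/4 = 1/2
Marginal P(Y) (column sums):
  P(Y=0) = 0 + 1/4 = 1/4
  P(Y=1) = 1/2 + 1/4 = 3/4

H(X) = -[(1/2)·log₂(1/2) + (1/2)·log₂(1/2)]
  = 0.5000 + 0.5000
  = 1.0000 bits
H(Y) = -[(1/4)·log₂(1/4) + (3/4)·log₂(3/4)]
  = 0.5000 + 0.3113
  = 0.8113 bits
H(X,Y) = -[(1/2)·log₂(1/2) + (1/4)·log₂(1/4) + (1/4)·log₂(1/4)]
  = 0.5000 + 0.5000 + 0.5000
  = 1.5000 bits

I(X;Y) = H(X) + H(Y) - H(X,Y)
  = 1.0000 + 0.8113 - 1.5000
  = 0.3113 bits

Yes. I(X;Y) = 0.3113 bits, which is > 0.25 bits.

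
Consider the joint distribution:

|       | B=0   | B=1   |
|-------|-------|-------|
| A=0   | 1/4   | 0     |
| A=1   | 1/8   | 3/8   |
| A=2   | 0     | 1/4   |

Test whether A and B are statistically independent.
Marginal P(A) (row sums):
  P(A=0) = 1/4 + 0 = 1/4
  P(A=1) = 1/8 + 3/8 = 1/2
  P(A=2) = 0 + 1/4 = 1/4
Marginal P(B) (column sums):
  P(B=0) = 1/4 + 1/8 + 0 = 3/8
  P(B=1) = 0 + 3/8 + 1/4 = 5/8

A and B are independent iff P(A=i,B=j) = P(A=i)·P(B=j) for every cell.
  P(A=0)·P(B=0) = 1/4 × 3/8 = 3/32, but P(A=0,B=0) = 1/4 ✗

No, A and B are not independent. Quantitatively, I(A;B) > 0:

H(A) = -[(1/4)·log₂(1/4) + (1/2)·log₂(1/2) + (1/4)·log₂(1/4)]
  = 0.5000 + 0.5000 + 0.5000
  = 1.5000 bits
H(B) = -[(3/8)·log₂(3/8) + (5/8)·log₂(5/8)]
  = 0.5306 + 0.4238
  = 0.9544 bits
H(A,B) = -[(1/4)·log₂(1/4) + (1/8)·log₂(1/8) + (3/8)·log₂(3/8) + (1/4)·log₂(1/4)]
  = 0.5000 + 0.3750 + 0.5306 + 0.5000
  = 1.9056 bits
I(A;B) = H(A) + H(B) - H(A,B) = 1.5000 + 0.9544 - 1.9056 = 0.5488 bits > 0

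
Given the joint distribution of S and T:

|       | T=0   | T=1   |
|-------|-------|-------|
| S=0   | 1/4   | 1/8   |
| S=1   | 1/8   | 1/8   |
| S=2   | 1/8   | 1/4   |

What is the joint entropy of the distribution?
H(S,T) = -Σ P(S,T) log₂ P(S,T), summed over the non-zero cells:
H(S,T) = -[(1/4)·log₂(1/4) + (1/8)·log₂(1/8) + (1/8)·log₂(1/8) + (1/8)·log₂(1/8) + (1/8)·log₂(1/8) + (1/4)·log₂(1/4)]
  = 0.5000 + 0.3750 + 0.3750 + 0.3750 + 0.3750 + 0.5000
  = 2.5000 bits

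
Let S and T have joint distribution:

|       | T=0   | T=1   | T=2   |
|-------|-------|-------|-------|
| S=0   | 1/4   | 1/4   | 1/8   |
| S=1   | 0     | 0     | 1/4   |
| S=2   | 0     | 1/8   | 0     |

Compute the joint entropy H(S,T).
H(S,T) = -Σ P(S,T) log₂ P(S,T), summed over the non-zero cells:
H(S,T) = -[(1/4)·log₂(1/4) + (1/4)·log₂(1/4) + (1/8)·log₂(1/8) + (1/4)·log₂(1/4) + (1/8)·log₂(1/8)]
  = 0.5000 + 0.5000 + 0.3750 + 0.5000 + 0.3750
  = 2.2500 bits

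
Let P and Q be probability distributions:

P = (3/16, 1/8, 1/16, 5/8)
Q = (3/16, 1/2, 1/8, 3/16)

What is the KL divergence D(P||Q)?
D(P||Q) = Σ P(i) log₂(P(i)/Q(i))
  i=0: (3/16) × log₂((3/16)/(3/16)) = (3/16) × log₂(1) = 0.0000
  i=1: (1/8) × log₂((1/8)/(1/2)) = (1/8) × log₂(1/4) = -0.2500
  i=2: (1/16) × log₂((1/16)/(1/8)) = (1/16) × log₂(1/2) = -0.0625
  i=3: (5/8) × log₂((5/8)/(3/16)) = (5/8) × log₂(10/3) = 1.0856
D(P||Q) = 0.0000 - 0.2500 - 0.0625 + 1.0856
  = 0.7731 bits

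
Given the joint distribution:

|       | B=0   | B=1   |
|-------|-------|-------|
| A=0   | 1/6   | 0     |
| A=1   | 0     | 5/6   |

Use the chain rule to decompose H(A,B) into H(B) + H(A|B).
By the chain rule: H(A,B) = H(B) + H(A|B)

Marginal P(B) (column sums):
  P(B=0) = 1/6 + 0 = 1/6
  P(B=1) = 0 + 5/6 = 5/6
H(B) = -[(1/6)·log₂(1/6) + (5/6)·log₂(5/6)]
  = 0.4308 + 0.2192
  = 0.6500 bits
H(A|B) = -Σ P(A,B)·log₂ P(A|B), where P(A|B) = P(A,B) / P(B)
  (cells with P(A,B) = 0 contribute 0)
  (A=0,B=0): P(A|B) = (1/6)/(1/6) = 1;  -(1/6)·log₂(1) = 0.0000
  (A=1,B=1): P(A|B) = (5/6)/(5/6) = 1;  -(5/6)·log₂(1) = 0.0000
H(A|B) = 0.0000 + 0.0000
  = 0.0000 bits

H(A,B) = H(B) + H(A|B) = 0.6500 + 0.0000 = 0.6500 bits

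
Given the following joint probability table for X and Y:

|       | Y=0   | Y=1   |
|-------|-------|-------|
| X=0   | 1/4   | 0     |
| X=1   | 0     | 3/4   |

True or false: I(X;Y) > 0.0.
Marginal P(X) (row sums):
  P(X=0) = 1/4 + 0 = 1/4
  P(X=1) = 0 + 3/4 = 3/4
Marginal P(Y) (column sums):
  P(Y=0) = 1/4 + 0 = 1/4
  P(Y=1) = 0 + 3/4 = 3/4

H(X) = -[(1/4)·log₂(1/4) + (3/4)·log₂(3/4)]
  = 0.5000 + 0.3113
  = 0.8113 bits
H(Y) = -[(1/4)·log₂(1/4) + (3/4)·log₂(3/4)]
  = 0.5000 + 0.3113
  = 0.8113 bits
H(X,Y) = -[(1/4)·log₂(1/4) + (3/4)·log₂(3/4)]
  = 0.5000 + 0.3113
  = 0.8113 bits

I(X;Y) = H(X) + H(Y) - H(X,Y)
  = 0.8113 + 0.8113 - 0.8113
  = 0.8113 bits

True. I(X;Y) = 0.8113 bits, which is > 0.0 bits.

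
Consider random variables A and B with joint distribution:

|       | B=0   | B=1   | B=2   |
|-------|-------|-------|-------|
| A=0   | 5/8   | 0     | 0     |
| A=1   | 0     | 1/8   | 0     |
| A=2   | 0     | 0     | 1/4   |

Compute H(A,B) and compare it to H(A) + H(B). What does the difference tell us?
Marginal P(A) (row sums):
  P(A=0) = 5/8 + 0 + 0 = 5/8
  P(A=1) = 0 + 1/8 + 0 = 1/8
  P(A=2) = 0 + 0 + 1/4 = 1/4
Marginal P(B) (column sums):
  P(B=0) = 5/8 + 0 + 0 = 5/8
  P(B=1) = 0 + 1/8 + 0 = 1/8
  P(B=2) = 0 + 0 + 1/4 = 1/4

H(A,B) = -[(5/8)·log₂(5/8) + (1/8)·log₂(1/8) + (1/4)·log₂(1/4)]
  = 0.4238 + 0.3750 + 0.5000
  = 1.2988 bits
H(A) = -[(5/8)·log₂(5/8) + (1/8)·log₂(1/8) + (1/4)·log₂(1/4)]
  = 0.4238 + 0.3750 + 0.5000
  = 1.2988 bits
H(B) = -[(5/8)·log₂(5/8) + (1/8)·log₂(1/8) + (1/4)·log₂(1/4)]
  = 0.4238 + 0.3750 + 0.5000
  = 1.2988 bits

H(A) + H(B) = 1.2988 + 1.2988 = 2.5976 bits
Difference: H(A) + H(B) - H(A,B) = 2.5976 - 1.2988 = 1.2988 bits = I(A;B)

The difference is the mutual information; it is positive here, so A and B are dependent (knowing one reduces uncertainty about the other by 1.2988 bits).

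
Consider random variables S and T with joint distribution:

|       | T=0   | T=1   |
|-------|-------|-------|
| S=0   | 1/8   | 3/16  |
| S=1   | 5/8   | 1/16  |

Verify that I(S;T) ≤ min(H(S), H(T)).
Marginal P(S) (row sums):
  P(S=0) = 1/8 + 3/16 = 5/16
  P(S=1) = 5/8 + 1/16 = 11/16
Marginal P(T) (column sums):
  P(T=0) = 1/8 + 5/8 = 3/4
  P(T=1) = 3/16 + 1/16 = 1/4

H(S) = -[(5/16)·log₂(5/16) + (11/16)·log₂(11/16)]
  = 0.5244 + 0.3716
  = 0.8960 bits
H(T) = -[(3/4)·log₂(3/4) + (1/4)·log₂(1/4)]
  = 0.3113 + 0.5000
  = 0.8113 bits
H(S,T) = -[(1/8)·log₂(1/8) + (3/16)·log₂(3/16) + (5/8)·log₂(5/8) + (1/16)·log₂(1/16)]
  = 0.3750 + 0.4528 + 0.4238 + 0.2500
  = 1.5016 bits

I(S;T) = H(S) + H(T) - H(S,T)
  = 0.8960 + 0.8113 - 1.5016
  = 0.2057 bits

min(H(S), H(T)) = min(0.8960, 0.8113) = 0.8113 bits
Since 0.2057 ≤ 0.8113, the bound is satisfied ✓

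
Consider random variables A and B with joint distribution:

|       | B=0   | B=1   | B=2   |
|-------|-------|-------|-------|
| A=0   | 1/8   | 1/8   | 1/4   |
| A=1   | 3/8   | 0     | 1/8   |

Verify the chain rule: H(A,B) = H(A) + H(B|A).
Left side:
H(A,B) = -[(1/8)·log₂(1/8) + (1/8)·log₂(1/8) + (1/4)·log₂(1/4) + (3/8)·log₂(3/8) + (1/8)·log₂(1/8)]
  = 0.3750 + 0.3750 + 0.5000 + 0.5306 + 0.3750
  = 2.1556 bits

Right side:
Marginal P(A) (row sums):
  P(A=0) = 1/8 + 1/8 + 1/4 = 1/2
  P(A=1) = 3/8 + 0 + 1/8 = 1/2
H(A) = -[(1/2)·log₂(1/2) + (1/2)·log₂(1/2)]
  = 0.5000 + 0.5000
  = 1.0000 bits
H(B|A) = -Σ P(A,B)·log₂ P(B|A), where P(B|A) = P(A,B) / P(A)
  (cells with P(A,B) = 0 contribute 0)
  (A=0,B=0): P(B|A) = (1/8)/(1/2) = 1/4;  -(1/8)·log₂(1/4) = 0.2500
  (A=0,B=1): P(B|A) = (1/8)/(1/2) = 1/4;  -(1/8)·log₂(1/4) = 0.2500
  (A=0,B=2): P(B|A) = (1/4)/(1/2) = 1/2;  -(1/4)·log₂(1/2) = 0.2500
  (A=1,B=0): P(B|A) = (3/8)/(1/2) = 3/4;  -(3/8)·log₂(3/4) = 0.1556
  (A=1,B=2): P(B|A) = (1/8)/(1/2) = 1/4;  -(1/8)·log₂(1/4) = 0.2500
H(B|A) = 0.2500 + 0.2500 + 0.2500 + 0.1556 + 0.2500
  = 1.1556 bits
H(A) + H(B|A) = 1.0000 + 1.1556 = 2.1556 bits

Both sides equal 2.1556 bits, so the chain rule holds ✓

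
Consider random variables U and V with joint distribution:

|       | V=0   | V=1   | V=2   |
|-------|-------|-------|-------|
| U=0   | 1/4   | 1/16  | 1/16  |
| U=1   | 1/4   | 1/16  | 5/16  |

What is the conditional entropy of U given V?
Marginal P(V) (column sums):
  P(V=0) = 1/4 + 1/4 = 1/2
  P(V=1) = 1/16 + 1/16 = 1/8
  P(V=2) = 1/16 + 5/16 = 3/8

H(U|V) = -Σ P(U,V)·log₂ P(U|V), where P(U|V) = P(U,V) / P(V)
  (U=0,V=0): P(U|V) = (1/4)/(1/2) = 1/2;  -(1/4)·log₂(1/2) = 0.2500
  (U=0,V=1): P(U|V) = (1/16)/(1/8) = 1/2;  -(1/16)·log₂(1/2) = 0.0625
  (U=0,V=2): P(U|V) = (1/16)/(3/8) = 1/6;  -(1/16)·log₂(1/6) = 0.1616
  (U=1,V=0): P(U|V) = (1/4)/(1/2) = 1/2;  -(1/4)·log₂(1/2) = 0.2500
  (U=1,V=1): P(U|V) = (1/16)/(1/8) = 1/2;  -(1/16)·log₂(1/2) = 0.0625
  (U=1,V=2): P(U|V) = (5/16)/(3/8) = 5/6;  -(5/16)·log₂(5/6) = 0.0822
H(U|V) = 0.2500 + 0.0625 + 0.1616 + 0.2500 + 0.0625 + 0.0822
  = 0.8688 bits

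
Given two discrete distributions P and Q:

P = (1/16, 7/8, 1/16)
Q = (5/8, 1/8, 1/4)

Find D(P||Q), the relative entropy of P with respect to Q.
D(P||Q) = Σ P(i) log₂(P(i)/Q(i))
  i=0: (1/16) × log₂((1/16)/(5/8)) = (1/16) × log₂(1/10) = -0.2076
  i=1: (7/8) × log₂((7/8)/(1/8)) = (7/8) × log₂(7) = 2.4564
  i=2: (1/16) × log₂((1/16)/(1/4)) = (1/16) × log₂(1/4) = -0.1250
D(P||Q) = -0.2076 + 2.4564 - 0.1250
  = 2.1238 bits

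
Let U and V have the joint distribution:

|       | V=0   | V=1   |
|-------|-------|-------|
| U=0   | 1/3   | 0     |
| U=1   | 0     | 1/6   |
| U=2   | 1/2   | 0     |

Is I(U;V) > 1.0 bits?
Marginal P(U) (row sums):
  P(U=0) = 1/3 + 0 = 1/3
  P(U=1) = 0 + 1/6 = 1/6
  P(U=2) = 1/2 + 0 = 1/2
Marginal P(V) (column sums):
  P(V=0) = 1/3 + 0 + 1/2 = 5/6
  P(V=1) = 0 + 1/6 + 0 = 1/6

H(U) = -[(1/3)·log₂(1/3) + (1/6)·log₂(1/6) + (1/2)·log₂(1/2)]
  = 0.5283 + 0.4308 + 0.5000
  = 1.4591 bits
H(V) = -[(5/6)·log₂(5/6) + (1/6)·log₂(1/6)]
  = 0.2192 + 0.4308
  = 0.6500 bits
H(U,V) = -[(1/3)·log₂(1/3) + (1/6)·log₂(1/6) + (1/2)·log₂(1/2)]
  = 0.5283 + 0.4308 + 0.5000
  = 1.4591 bits

I(U;V) = H(U) + H(V) - H(U,V)
  = 1.4591 + 0.6500 - 1.4591
  = 0.6500 bits

No. I(U;V) = 0.6500 bits, which is ≤ 1.0 bits.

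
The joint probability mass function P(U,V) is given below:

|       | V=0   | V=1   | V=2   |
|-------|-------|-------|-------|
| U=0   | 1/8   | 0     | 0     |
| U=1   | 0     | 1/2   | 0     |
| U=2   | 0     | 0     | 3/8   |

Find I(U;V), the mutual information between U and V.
Marginal P(U) (row sums):
  P(U=0) = 1/8 + 0 + 0 = 1/8
  P(U=1) = 0 + 1/2 + 0 = 1/2
  P(U=2) = 0 + 0 + 3/8 = 3/8
Marginal P(V) (column sums):
  P(V=0) = 1/8 + 0 + 0 = 1/8
  P(V=1) = 0 + 1/2 + 0 = 1/2
  P(V=2) = 0 + 0 + 3/8 = 3/8

H(U) = -[(1/8)·log₂(1/8) + (1/2)·log₂(1/2) + (3/8)·log₂(3/8)]
  = 0.3750 + 0.5000 + 0.5306
  = 1.4056 bits
H(V) = -[(1/8)·log₂(1/8) + (1/2)·log₂(1/2) + (3/8)·log₂(3/8)]
  = 0.3750 + 0.5000 + 0.5306
  = 1.4056 bits
H(U,V) = -[(1/8)·log₂(1/8) + (1/2)·log₂(1/2) + (3/8)·log₂(3/8)]
  = 0.3750 + 0.5000 + 0.5306
  = 1.4056 bits

I(U;V) = H(U) + H(V) - H(U,V)
  = 1.4056 + 1.4056 - 1.4056
  = 1.4056 bits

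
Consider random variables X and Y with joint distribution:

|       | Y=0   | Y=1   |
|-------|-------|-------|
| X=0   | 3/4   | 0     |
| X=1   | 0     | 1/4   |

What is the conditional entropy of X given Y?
Marginal P(Y) (column sums):
  P(Y=0) = 3/4 + 0 = 3/4
  P(Y=1) = 0 + 1/4 = 1/4

H(X|Y) = -Σ P(X,Y)·log₂ P(X|Y), where P(X|Y) = P(X,Y) / P(Y)
  (cells with P(X,Y) = 0 contribute 0)
  (X=0,Y=0): P(X|Y) = (3/4)/(3/4) = 1;  -(3/4)·log₂(1) = 0.0000
  (X=1,Y=1): P(X|Y) = (1/4)/(1/4) = 1;  -(1/4)·log₂(1) = 0.0000
H(X|Y) = 0.0000 + 0.0000
  = 0.0000 bits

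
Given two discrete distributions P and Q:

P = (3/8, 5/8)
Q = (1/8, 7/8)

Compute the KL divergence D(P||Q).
D(P||Q) = Σ P(i) log₂(P(i)/Q(i))
  i=0: (3/8) × log₂((3/8)/(1/8)) = (3/8) × log₂(3) = 0.5944
  i=1: (5/8) × log₂((5/8)/(7/8)) = (5/8) × log₂(5/7) = -0.3034
D(P||Q) = 0.5944 - 0.3034
  = 0.2910 bits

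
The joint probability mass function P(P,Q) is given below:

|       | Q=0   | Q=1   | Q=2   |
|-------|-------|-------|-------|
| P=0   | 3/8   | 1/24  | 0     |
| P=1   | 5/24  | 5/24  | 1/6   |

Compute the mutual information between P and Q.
Marginal P(P) (row sums):
  P(P=0) = 3/8 + 1/24 + 0 = 5/12
  P(P=1) = 5/24 + 5/24 + 1/6 = 7/12
Marginal P(Q) (column sums):
  P(Q=0) = 3/8 + 5/24 = 7/12
  P(Q=1) = 1/24 + 5/24 = 1/4
  P(Q=2) = 0 + 1/6 = 1/6

H(P) = -[(5/12)·log₂(5/12) + (7/12)·log₂(7/12)]
  = 0.5263 + 0.4536
  = 0.9799 bits
H(Q) = -[(7/12)·log₂(7/12) + (1/4)·log₂(1/4) + (1/6)·log₂(1/6)]
  = 0.4536 + 0.5000 + 0.4308
  = 1.3844 bits
H(P,Q) = -[(3/8)·log₂(3/8) + (1/24)·log₂(1/24) + (5/24)·log₂(5/24) + (5/24)·log₂(5/24) + (1/6)·log₂(1/6)]
  = 0.5306 + 0.1910 + 0.4715 + 0.4715 + 0.4308
  = 2.0954 bits

I(P;Q) = H(P) + H(Q) - H(P,Q)
  = 0.9799 + 1.3844 - 2.0954
  = 0.2689 bits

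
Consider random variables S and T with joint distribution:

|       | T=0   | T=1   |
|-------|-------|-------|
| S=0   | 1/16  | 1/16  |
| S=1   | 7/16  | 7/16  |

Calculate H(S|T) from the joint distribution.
Marginal P(T) (column sums):
  P(T=0) = 1/16 + 7/16 = 1/2
  P(T=1) = 1/16 + 7/16 = 1/2

H(S|T) = -Σ P(S,T)·log₂ P(S|T), where P(S|T) = P(S,T) / P(T)
  (S=0,T=0): P(S|T) = (1/16)/(1/2) = 1/8;  -(1/16)·log₂(1/8) = 0.1875
  (S=0,T=1): P(S|T) = (1/16)/(1/2) = 1/8;  -(1/16)·log₂(1/8) = 0.1875
  (S=1,T=0): P(S|T) = (7/16)/(1/2) = 7/8;  -(7/16)·log₂(7/8) = 0.0843
  (S=1,T=1): P(S|T) = (7/16)/(1/2) = 7/8;  -(7/16)·log₂(7/8) = 0.0843
H(S|T) = 0.1875 + 0.1875 + 0.0843 + 0.0843
  = 0.5436 bits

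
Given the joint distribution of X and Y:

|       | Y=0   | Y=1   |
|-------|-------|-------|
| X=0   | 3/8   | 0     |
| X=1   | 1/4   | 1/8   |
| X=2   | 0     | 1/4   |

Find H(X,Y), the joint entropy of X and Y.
H(X,Y) = -Σ P(X,Y) log₂ P(X,Y), summed over the non-zero cells:
H(X,Y) = -[(3/8)·log₂(3/8) + (1/4)·log₂(1/4) + (1/8)·log₂(1/8) + (1/4)·log₂(1/4)]
  = 0.5306 + 0.5000 + 0.3750 + 0.5000
  = 1.9056 bits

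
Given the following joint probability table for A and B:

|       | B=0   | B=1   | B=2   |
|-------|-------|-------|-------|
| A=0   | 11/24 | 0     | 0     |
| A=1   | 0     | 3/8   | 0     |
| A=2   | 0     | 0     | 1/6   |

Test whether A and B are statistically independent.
Marginal P(A) (row sums):
  P(A=0) = 11/24 + 0 + 0 = 11/24
  P(A=1) = 0 + 3/8 + 0 = 3/8
  P(A=2) = 0 + 0 + 1/6 = 1/6
Marginal P(B) (column sums):
  P(B=0) = 11/24 + 0 + 0 = 11/24
  P(B=1) = 0 + 3/8 + 0 = 3/8
  P(B=2) = 0 + 0 + 1/6 = 1/6

A and B are independent iff P(A=i,B=j) = P(A=i)·P(B=j) for every cell.
  P(A=0)·P(B=0) = 11/24 × 11/24 = 121/576, but P(A=0,B=0) = 11/24 ✗

No, A and B are not independent. Quantitatively, I(A;B) > 0:

H(A) = -[(11/24)·log₂(11/24) + (3/8)·log₂(3/8) + (1/6)·log₂(1/6)]
  = 0.5159 + 0.5306 + 0.4308
  = 1.4773 bits
H(B) = -[(11/24)·log₂(11/24) + (3/8)·log₂(3/8) + (1/6)·log₂(1/6)]
  = 0.5159 + 0.5306 + 0.4308
  = 1.4773 bits
H(A,B) = -[(11/24)·log₂(11/24) + (3/8)·log₂(3/8) + (1/6)·log₂(1/6)]
  = 0.5159 + 0.5306 + 0.4308
  = 1.4773 bits
I(A;B) = H(A) + H(B) - H(A,B) = 1.4773 + 1.4773 - 1.4773 = 1.4773 bits > 0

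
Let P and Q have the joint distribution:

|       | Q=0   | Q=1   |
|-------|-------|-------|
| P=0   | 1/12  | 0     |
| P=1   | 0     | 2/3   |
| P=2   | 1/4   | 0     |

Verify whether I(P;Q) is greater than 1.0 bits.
Marginal P(P) (row sums):
  P(P=0) = 1/12 + 0 = 1/12
  P(P=1) = 0 + 2/3 = 2/3
  P(P=2) = 1/4 + 0 = 1/4
Marginal P(Q) (column sums):
  P(Q=0) = 1/12 + 0 + 1/4 = 1/3
  P(Q=1) = 0 + 2/3 + 0 = 2/3

H(P) = -[(1/12)·log₂(1/12) + (2/3)·log₂(2/3) + (1/4)·log₂(1/4)]
  = 0.2987 + 0.3900 + 0.5000
  = 1.1887 bits
H(Q) = -[(1/3)·log₂(1/3) + (2/3)·log₂(2/3)]
  = 0.5283 + 0.3900
  = 0.9183 bits
H(P,Q) = -[(1/12)·log₂(1/12) + (2/3)·log₂(2/3) + (1/4)·log₂(1/4)]
  = 0.2987 + 0.3900 + 0.5000
  = 1.1887 bits

I(P;Q) = H(P) + H(Q) - H(P,Q)
  = 1.1887 + 0.9183 - 1.1887
  = 0.9183 bits

No. I(P;Q) = 0.9183 bits, which is ≤ 1.0 bits.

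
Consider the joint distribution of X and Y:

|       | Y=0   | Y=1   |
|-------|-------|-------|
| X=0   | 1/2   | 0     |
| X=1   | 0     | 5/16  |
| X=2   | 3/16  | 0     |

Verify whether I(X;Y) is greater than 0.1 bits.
Marginal P(X) (row sums):
  P(X=0) = 1/2 + 0 = 1/2
  P(X=1) = 0 + 5/16 = 5/16
  P(X=2) = 3/16 + 0 = 3/16
Marginal P(Y) (column sums):
  P(Y=0) = 1/2 + 0 + 3/16 = 11/16
  P(Y=1) = 0 + 5/16 + 0 = 5/16

H(X) = -[(1/2)·log₂(1/2) + (5/16)·log₂(5/16) + (3/16)·log₂(3/16)]
  = 0.5000 + 0.5244 + 0.4528
  = 1.4772 bits
H(Y) = -[(11/16)·log₂(11/16) + (5/16)·log₂(5/16)]
  = 0.3716 + 0.5244
  = 0.8960 bits
H(X,Y) = -[(1/2)·log₂(1/2) + (5/16)·log₂(5/16) + (3/16)·log₂(3/16)]
  = 0.5000 + 0.5244 + 0.4528
  = 1.4772 bits

I(X;Y) = H(X) + H(Y) - H(X,Y)
  = 1.4772 + 0.8960 - 1.4772
  = 0.8960 bits

Yes. I(X;Y) = 0.8960 bits, which is > 0.1 bits.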